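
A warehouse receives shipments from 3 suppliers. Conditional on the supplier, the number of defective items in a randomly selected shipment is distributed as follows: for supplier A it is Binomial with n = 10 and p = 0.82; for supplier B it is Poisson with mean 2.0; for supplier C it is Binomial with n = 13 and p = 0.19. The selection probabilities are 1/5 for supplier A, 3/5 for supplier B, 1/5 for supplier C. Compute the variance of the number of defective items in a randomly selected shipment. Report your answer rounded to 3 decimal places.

Per component, A: μ=8.2, E[X²]=68.716; B: μ=2, E[X²]=6; C: μ=2.47, E[X²]=8.1016.
E[X] = 0.2·8.2 + 0.6·2 + 0.2·2.47 = 3.334.
E[X²] = 0.2·68.716 + 0.6·6 + 0.2·8.1016 = 18.9635.
Var(X) = E[X²] − (E[X])² = 18.9635 − 11.1156 = 7.84796.

7.848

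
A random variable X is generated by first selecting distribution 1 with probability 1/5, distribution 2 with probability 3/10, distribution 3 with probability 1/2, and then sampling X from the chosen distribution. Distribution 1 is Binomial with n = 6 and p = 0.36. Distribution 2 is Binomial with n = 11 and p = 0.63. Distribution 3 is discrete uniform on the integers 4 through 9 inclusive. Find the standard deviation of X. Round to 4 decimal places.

Per component, 1: μ=2.16, E[X²]=6.048; 2: μ=6.93, E[X²]=50.589; 3: μ=6.5, E[X²]=45.1667.
E[X] = 0.2·2.16 + 0.3·6.93 + 0.5·6.5 = 5.761.
E[X²] = 0.2·6.048 + 0.3·50.589 + 0.5·45.1667 = 38.9696.
Var(X) = E[X²] − (E[X])² = 38.9696 − 33.1891 = 5.78051.
SD(X) = √5.78051 = 2.40427.

2.4043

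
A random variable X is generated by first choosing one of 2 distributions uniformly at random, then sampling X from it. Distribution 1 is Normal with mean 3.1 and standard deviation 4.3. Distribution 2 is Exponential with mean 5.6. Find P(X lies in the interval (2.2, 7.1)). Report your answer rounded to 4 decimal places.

Conditional on each component, P(2.2 < X < 7.1): 1: 0.406769; 2: 0.393691.
By total probability, P(2.2 < X < 7.1) = 0.5·0.406769 + 0.5·0.393691 = 0.40023.

0.4002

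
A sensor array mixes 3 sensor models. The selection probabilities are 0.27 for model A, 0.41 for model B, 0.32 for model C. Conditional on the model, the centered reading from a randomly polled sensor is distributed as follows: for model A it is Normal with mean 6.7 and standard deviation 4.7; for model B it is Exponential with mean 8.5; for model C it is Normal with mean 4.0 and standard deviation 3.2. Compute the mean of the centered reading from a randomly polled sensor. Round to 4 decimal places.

Component means — A: 6.7; B: 8.5; C: 4.
E[X] = 0.27·6.7 + 0.41·8.5 + 0.32·4 = 6.574.

6.5740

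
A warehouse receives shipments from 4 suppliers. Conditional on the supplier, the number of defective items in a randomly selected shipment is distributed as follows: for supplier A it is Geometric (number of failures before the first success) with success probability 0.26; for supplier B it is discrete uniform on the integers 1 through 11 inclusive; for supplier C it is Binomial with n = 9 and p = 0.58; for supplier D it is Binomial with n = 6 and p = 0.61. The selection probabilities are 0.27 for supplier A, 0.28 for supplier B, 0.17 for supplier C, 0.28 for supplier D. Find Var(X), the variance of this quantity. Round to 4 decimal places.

Per component, A: μ=2.84615, E[X²]=19.0473; B: μ=6, E[X²]=46; C: μ=5.22, E[X²]=29.4408; D: μ=3.66, E[X²]=14.823.
E[X] = 0.27·2.84615 + 0.28·6 + 0.17·5.22 + 0.28·3.66 = 4.36066.
E[X²] = 0.27·19.0473 + 0.28·46 + 0.17·29.4408 + 0.28·14.823 = 27.1782.
Var(X) = E[X²] − (E[X])² = 27.1782 − 19.0154 = 8.16279.

8.1628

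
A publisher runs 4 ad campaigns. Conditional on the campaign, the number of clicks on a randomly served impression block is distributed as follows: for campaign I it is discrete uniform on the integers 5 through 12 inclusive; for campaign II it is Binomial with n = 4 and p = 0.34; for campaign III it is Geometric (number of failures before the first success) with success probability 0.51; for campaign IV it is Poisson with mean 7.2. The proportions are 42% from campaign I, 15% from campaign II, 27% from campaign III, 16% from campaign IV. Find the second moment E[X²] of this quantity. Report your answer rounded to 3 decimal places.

43.166

For each component E[X²] = Var + (mean)², giving I: 77.5; II: 2.7472; III: 2.807; IV: 59.04.
Overall E[X²] = 0.42·77.5 + 0.15·2.7472 + 0.27·2.807 + 0.16·59.04 = 43.1664.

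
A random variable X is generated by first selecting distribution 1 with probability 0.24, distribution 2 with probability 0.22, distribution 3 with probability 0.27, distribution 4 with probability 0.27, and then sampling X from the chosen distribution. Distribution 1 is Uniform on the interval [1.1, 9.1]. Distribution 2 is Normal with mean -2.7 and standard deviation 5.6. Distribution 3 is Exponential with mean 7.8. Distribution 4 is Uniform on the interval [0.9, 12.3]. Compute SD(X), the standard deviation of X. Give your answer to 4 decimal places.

Per component, 1: μ=5.1, E[X²]=31.3433; 2: μ=-2.7, E[X²]=38.65; 3: μ=7.8, E[X²]=121.68; 4: μ=6.6, E[X²]=54.39.
E[X] = 0.24·5.1 + 0.22·-2.7 + 0.27·7.8 + 0.27·6.6 = 4.518.
E[X²] = 0.24·31.3433 + 0.22·38.65 + 0.27·121.68 + 0.27·54.39 = 63.5643.
Var(X) = E[X²] − (E[X])² = 63.5643 − 20.4123 = 43.152.
SD(X) = √43.152 = 6.56902.

6.5690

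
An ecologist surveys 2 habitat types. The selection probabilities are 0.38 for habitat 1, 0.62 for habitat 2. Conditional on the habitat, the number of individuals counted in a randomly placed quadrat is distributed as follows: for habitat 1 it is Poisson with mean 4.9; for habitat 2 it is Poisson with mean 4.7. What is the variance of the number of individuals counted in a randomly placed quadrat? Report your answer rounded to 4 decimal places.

Per component, 1: μ=4.9, E[X²]=28.91; 2: μ=4.7, E[X²]=26.79.
E[X] = 0.38·4.9 + 0.62·4.7 = 4.776.
E[X²] = 0.38·28.91 + 0.62·26.79 = 27.5956.
Var(X) = E[X²] − (E[X])² = 27.5956 − 22.8102 = 4.78542.

4.7854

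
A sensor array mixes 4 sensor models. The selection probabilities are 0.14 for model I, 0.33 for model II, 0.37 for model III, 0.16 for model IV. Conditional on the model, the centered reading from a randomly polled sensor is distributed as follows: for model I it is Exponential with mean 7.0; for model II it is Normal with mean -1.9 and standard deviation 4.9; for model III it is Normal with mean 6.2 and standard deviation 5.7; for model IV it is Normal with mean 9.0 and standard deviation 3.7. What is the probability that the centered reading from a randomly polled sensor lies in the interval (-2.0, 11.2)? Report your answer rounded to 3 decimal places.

Conditional on each model, P(-2.0 < X < 11.2): I: 0.798103; II: 0.504388; III: 0.734677; IV: 0.722468.
By total probability, P(-2.0 < X < 11.2) = 0.14·0.798103 + 0.33·0.504388 + 0.37·0.734677 + 0.16·0.722468 = 0.665608.

0.666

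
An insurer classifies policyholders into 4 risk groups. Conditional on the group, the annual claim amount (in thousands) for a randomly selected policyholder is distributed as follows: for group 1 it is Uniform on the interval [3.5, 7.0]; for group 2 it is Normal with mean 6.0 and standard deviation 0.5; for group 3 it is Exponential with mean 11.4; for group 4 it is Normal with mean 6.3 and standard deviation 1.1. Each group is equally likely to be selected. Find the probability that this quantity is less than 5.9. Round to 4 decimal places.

0.4671

Conditional on each group, P(X < 5.9): 1: 0.685714; 2: 0.42074; 3: 0.404017; 4: 0.358065.
By total probability, P(X < 5.9) = 0.25·0.685714 + 0.25·0.42074 + 0.25·0.404017 + 0.25·0.358065 = 0.467134.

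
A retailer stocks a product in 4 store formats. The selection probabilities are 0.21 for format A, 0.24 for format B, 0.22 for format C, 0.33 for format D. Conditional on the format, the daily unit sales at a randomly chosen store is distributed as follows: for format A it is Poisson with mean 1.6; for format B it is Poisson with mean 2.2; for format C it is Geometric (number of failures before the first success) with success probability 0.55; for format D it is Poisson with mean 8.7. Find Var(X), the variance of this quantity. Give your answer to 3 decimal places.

Per component, A: μ=1.6, E[X²]=4.16; B: μ=2.2, E[X²]=7.04; C: μ=0.818182, E[X²]=2.15702; D: μ=8.7, E[X²]=84.39.
E[X] = 0.21·1.6 + 0.24·2.2 + 0.22·0.818182 + 0.33·8.7 = 3.915.
E[X²] = 0.21·4.16 + 0.24·7.04 + 0.22·2.15702 + 0.33·84.39 = 30.8864.
Var(X) = E[X²] − (E[X])² = 30.8864 − 15.3272 = 15.5592.

15.559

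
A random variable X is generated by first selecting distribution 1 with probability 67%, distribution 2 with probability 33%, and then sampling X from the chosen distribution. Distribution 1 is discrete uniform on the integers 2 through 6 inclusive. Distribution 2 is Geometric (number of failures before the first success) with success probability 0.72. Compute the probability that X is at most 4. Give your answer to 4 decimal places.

0.7314

Conditional on each component, P(X ≤ 4): 1: 0.6; 2: 0.998279.
By total probability, P(X ≤ 4) = 0.67·0.6 + 0.33·0.998279 = 0.731432.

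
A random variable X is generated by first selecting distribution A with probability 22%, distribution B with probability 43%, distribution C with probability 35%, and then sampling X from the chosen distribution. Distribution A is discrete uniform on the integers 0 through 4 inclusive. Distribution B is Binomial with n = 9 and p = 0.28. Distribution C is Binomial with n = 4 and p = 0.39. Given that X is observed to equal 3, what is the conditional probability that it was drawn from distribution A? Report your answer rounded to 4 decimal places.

Likelihoods P(X=3 | ·): A: 0.2; B: 0.256891; C: 0.144738.
Posterior ∝ prior × likelihood. Numerator for A: 0.22·0.2 = 0.044.
Normalizing constant: 0.22·0.2 + 0.43·0.256891 + 0.35·0.144738 = 0.205121.
P(A | observation) = 0.044 / 0.205121 = 0.214507.

0.2145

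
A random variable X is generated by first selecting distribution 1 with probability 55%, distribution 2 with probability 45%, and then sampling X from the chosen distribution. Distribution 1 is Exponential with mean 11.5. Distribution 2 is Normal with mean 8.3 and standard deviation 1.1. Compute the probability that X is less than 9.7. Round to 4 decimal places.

Conditional on each component, P(X < 9.7): 1: 0.569788; 2: 0.898443.
By total probability, P(X < 9.7) = 0.55·0.569788 + 0.45·0.898443 = 0.717683.

0.7177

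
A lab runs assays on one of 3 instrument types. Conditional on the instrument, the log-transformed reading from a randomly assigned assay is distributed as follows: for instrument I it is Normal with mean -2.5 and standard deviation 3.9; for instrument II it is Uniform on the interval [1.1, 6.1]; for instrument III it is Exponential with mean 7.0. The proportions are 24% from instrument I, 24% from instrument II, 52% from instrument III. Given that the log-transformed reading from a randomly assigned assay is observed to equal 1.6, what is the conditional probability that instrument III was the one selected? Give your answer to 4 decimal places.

0.4875

Likelihoods f(1.6 | ·): I: 0.0588648; II: 0.2; III: 0.113667.
Posterior ∝ prior × likelihood. Numerator for III: 0.52·0.113667 = 0.0591069.
Normalizing constant: 0.24·0.0588648 + 0.24·0.2 + 0.52·0.113667 = 0.121234.
P(III | observation) = 0.0591069 / 0.121234 = 0.487542.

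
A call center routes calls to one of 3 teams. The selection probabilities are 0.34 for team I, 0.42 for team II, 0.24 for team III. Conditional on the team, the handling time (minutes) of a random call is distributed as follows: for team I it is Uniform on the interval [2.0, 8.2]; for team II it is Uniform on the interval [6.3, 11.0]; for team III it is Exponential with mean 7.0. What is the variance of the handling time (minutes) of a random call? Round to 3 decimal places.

Per component, I: μ=5.1, E[X²]=29.2133; II: μ=8.65, E[X²]=76.6633; III: μ=7, E[X²]=98.
E[X] = 0.34·5.1 + 0.42·8.65 + 0.24·7 = 7.047.
E[X²] = 0.34·29.2133 + 0.42·76.6633 + 0.24·98 = 65.6511.
Var(X) = E[X²] − (E[X])² = 65.6511 − 49.6602 = 15.9909.

15.991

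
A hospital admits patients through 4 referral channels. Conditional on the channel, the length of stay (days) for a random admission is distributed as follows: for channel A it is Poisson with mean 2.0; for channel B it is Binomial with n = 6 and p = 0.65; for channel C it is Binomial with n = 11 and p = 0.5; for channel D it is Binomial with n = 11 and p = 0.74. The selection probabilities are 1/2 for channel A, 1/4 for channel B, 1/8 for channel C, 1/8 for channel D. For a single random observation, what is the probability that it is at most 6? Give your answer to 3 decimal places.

0.855

Conditional on each channel, P(X ≤ 6): A: 0.995466; B: 1; C: 0.725586; D: 0.131325.
By total probability, P(X ≤ 6) = 0.5·0.995466 + 0.25·1 + 0.125·0.725586 + 0.125·0.131325 = 0.854847.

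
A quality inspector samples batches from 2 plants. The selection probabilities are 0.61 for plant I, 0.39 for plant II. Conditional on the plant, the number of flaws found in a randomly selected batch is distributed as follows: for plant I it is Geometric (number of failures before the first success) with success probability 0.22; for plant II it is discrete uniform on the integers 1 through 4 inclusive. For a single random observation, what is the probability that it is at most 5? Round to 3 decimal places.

0.863

Conditional on each plant, P(X ≤ 5): I: 0.7748; II: 1.
By total probability, P(X ≤ 5) = 0.61·0.7748 + 0.39·1 = 0.862628.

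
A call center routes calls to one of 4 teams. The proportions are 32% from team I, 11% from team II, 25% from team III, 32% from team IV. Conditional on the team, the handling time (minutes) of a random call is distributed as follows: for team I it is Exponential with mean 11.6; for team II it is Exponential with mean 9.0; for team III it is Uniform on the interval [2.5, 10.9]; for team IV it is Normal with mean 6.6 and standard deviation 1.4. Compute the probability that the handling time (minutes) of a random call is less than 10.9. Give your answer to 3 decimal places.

Conditional on each team, P(X < 10.9): I: 0.609237; II: 0.702134; III: 1; IV: 0.998935.
By total probability, P(X < 10.9) = 0.32·0.609237 + 0.11·0.702134 + 0.25·1 + 0.32·0.998935 = 0.84185.

0.842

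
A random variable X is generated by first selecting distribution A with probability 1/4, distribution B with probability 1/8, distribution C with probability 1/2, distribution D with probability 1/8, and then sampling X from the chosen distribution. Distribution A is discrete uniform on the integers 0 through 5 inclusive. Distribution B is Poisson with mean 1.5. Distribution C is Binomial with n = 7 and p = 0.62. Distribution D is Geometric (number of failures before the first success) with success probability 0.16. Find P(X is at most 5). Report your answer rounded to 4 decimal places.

Conditional on each component, P(X ≤ 5): A: 1; B: 0.995544; C: 0.813695; D: 0.648702.
By total probability, P(X ≤ 5) = 0.25·1 + 0.125·0.995544 + 0.5·0.813695 + 0.125·0.648702 = 0.862378.

0.8624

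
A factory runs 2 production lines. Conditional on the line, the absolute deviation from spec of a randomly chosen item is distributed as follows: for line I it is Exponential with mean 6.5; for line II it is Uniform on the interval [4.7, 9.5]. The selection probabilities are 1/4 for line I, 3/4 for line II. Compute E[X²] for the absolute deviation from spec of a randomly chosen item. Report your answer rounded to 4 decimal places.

60.3725

For each component E[X²] = Var + (mean)², giving I: 84.5; II: 52.33.
Overall E[X²] = 0.25·84.5 + 0.75·52.33 = 60.3725.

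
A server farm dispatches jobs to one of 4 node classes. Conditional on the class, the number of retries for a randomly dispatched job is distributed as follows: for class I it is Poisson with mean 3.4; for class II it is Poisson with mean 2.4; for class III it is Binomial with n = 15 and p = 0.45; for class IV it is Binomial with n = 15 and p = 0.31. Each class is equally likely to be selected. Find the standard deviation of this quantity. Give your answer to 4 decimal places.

Per component, I: μ=3.4, E[X²]=14.96; II: μ=2.4, E[X²]=8.16; III: μ=6.75, E[X²]=49.275; IV: μ=4.65, E[X²]=24.831.
E[X] = 0.25·3.4 + 0.25·2.4 + 0.25·6.75 + 0.25·4.65 = 4.3.
E[X²] = 0.25·14.96 + 0.25·8.16 + 0.25·49.275 + 0.25·24.831 = 24.3065.
Var(X) = E[X²] − (E[X])² = 24.3065 − 18.49 = 5.8165.
SD(X) = √5.8165 = 2.41174.

2.4117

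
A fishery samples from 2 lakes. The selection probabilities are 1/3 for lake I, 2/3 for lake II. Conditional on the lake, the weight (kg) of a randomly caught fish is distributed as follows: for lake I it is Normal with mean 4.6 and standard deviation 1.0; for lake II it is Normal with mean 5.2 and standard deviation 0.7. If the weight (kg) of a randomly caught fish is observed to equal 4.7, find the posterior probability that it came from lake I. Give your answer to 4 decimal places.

0.3101

Likelihoods f(4.7 | ·): I: 0.396953; II: 0.441593.
Posterior ∝ prior × likelihood. Numerator for I: 0.333333·0.396953 = 0.132318.
Normalizing constant: 0.333333·0.396953 + 0.666667·0.441593 = 0.426713.
P(I | observation) = 0.132318 / 0.426713 = 0.310085.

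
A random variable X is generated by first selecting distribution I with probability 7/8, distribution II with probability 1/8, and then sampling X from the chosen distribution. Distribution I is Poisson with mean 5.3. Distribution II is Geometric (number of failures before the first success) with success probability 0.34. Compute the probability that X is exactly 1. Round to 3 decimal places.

0.051

Conditional on each component, P(X = 1): I: 0.0264554; II: 0.2244.
By total probability, P(X = 1) = 0.875·0.0264554 + 0.125·0.2244 = 0.0511985.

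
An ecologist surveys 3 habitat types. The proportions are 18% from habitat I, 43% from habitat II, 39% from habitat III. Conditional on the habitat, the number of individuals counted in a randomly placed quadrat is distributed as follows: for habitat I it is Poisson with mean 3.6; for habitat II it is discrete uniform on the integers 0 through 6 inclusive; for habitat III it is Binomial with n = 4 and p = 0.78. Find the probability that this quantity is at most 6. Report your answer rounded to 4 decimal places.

0.9868

Conditional on each habitat, P(X ≤ 6): I: 0.926727; II: 1; III: 1.
By total probability, P(X ≤ 6) = 0.18·0.926727 + 0.43·1 + 0.39·1 = 0.986811.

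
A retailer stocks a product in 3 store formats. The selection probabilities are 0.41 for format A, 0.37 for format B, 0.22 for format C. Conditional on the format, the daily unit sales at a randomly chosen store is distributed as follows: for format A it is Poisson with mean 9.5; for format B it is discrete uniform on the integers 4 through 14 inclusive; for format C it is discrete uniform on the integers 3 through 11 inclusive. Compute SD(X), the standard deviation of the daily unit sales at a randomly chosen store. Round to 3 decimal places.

Per component, A: μ=9.5, E[X²]=99.75; B: μ=9, E[X²]=91; C: μ=7, E[X²]=55.6667.
E[X] = 0.41·9.5 + 0.37·9 + 0.22·7 = 8.765.
E[X²] = 0.41·99.75 + 0.37·91 + 0.22·55.6667 = 86.8142.
Var(X) = E[X²] − (E[X])² = 86.8142 − 76.8252 = 9.98894.
SD(X) = √9.98894 = 3.16053.

3.161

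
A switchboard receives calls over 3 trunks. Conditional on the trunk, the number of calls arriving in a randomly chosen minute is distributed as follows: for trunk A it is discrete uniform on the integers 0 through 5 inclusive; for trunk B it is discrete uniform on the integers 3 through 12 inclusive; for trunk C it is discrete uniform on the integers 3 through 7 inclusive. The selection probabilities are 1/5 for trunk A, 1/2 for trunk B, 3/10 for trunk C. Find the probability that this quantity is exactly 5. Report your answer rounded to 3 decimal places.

0.143

Conditional on each trunk, P(X = 5): A: 0.166667; B: 0.1; C: 0.2.
By total probability, P(X = 5) = 0.2·0.166667 + 0.5·0.1 + 0.3·0.2 = 0.143333.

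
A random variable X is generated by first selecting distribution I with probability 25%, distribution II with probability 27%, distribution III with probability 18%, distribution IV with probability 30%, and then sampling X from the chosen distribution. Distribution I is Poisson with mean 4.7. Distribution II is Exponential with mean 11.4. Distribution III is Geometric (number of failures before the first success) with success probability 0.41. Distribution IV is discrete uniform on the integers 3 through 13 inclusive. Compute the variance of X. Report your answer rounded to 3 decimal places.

52.304

Per component, I: μ=4.7, E[X²]=26.79; II: μ=11.4, E[X²]=259.92; III: μ=1.43902, E[X²]=5.58061; IV: μ=8, E[X²]=74.
E[X] = 0.25·4.7 + 0.27·11.4 + 0.18·1.43902 + 0.3·8 = 6.91202.
E[X²] = 0.25·26.79 + 0.27·259.92 + 0.18·5.58061 + 0.3·74 = 100.08.
Var(X) = E[X²] − (E[X])² = 100.08 − 47.7761 = 52.3043.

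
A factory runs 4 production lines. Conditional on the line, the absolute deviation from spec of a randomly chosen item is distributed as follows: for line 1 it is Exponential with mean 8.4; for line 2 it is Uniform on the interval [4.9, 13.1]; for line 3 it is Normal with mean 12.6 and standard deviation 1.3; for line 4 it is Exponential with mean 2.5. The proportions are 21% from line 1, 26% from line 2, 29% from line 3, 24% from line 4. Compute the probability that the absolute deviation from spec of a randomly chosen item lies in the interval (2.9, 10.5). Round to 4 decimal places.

0.3531

Conditional on each line, P(2.9 < X < 10.5): 1: 0.421547; 2: 0.682927; 3: 0.0531137; 4: 0.298491.
By total probability, P(2.9 < X < 10.5) = 0.21·0.421547 + 0.26·0.682927 + 0.29·0.0531137 + 0.24·0.298491 = 0.353127.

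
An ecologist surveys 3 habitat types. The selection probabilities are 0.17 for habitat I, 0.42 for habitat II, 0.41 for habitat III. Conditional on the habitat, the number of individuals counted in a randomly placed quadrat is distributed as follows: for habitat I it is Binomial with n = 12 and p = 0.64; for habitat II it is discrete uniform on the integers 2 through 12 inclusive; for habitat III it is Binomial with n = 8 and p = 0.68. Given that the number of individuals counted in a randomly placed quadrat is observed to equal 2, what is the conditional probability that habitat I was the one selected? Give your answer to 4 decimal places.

0.0038

Likelihoods P(X=2 | ·): I: 0.000988391; II: 0.0909091; III: 0.013902.
Posterior ∝ prior × likelihood. Numerator for I: 0.17·0.000988391 = 0.000168027.
Normalizing constant: 0.17·0.000988391 + 0.42·0.0909091 + 0.41·0.013902 = 0.0440496.
P(I | observation) = 0.000168027 / 0.0440496 = 0.00381448.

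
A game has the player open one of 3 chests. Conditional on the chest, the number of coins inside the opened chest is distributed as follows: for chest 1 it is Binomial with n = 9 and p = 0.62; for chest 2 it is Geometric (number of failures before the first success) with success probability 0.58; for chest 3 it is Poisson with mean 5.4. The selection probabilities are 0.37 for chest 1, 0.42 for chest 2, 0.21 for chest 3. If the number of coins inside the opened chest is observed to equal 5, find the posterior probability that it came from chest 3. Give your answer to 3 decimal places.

Likelihoods P(X=5 | ·): 1: 0.240693; 2: 0.00758009; 3: 0.172821.
Posterior ∝ prior × likelihood. Numerator for 3: 0.21·0.172821 = 0.0362925.
Normalizing constant: 0.37·0.240693 + 0.42·0.00758009 + 0.21·0.172821 = 0.128533.
P(3 | observation) = 0.0362925 / 0.128533 = 0.28236.

0.282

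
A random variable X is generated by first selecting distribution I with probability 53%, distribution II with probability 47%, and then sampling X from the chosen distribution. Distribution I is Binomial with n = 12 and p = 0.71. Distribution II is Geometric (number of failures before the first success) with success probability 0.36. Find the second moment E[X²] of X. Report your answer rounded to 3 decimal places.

For each component E[X²] = Var + (mean)², giving I: 75.0612; II: 8.09877.
Overall E[X²] = 0.53·75.0612 + 0.47·8.09877 = 43.5889.

43.589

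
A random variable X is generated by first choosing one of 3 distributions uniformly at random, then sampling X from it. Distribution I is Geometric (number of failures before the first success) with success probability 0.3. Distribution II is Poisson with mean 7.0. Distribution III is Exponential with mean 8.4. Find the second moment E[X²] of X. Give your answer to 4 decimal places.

For each component E[X²] = Var + (mean)², giving I: 13.2222; II: 56; III: 141.12.
Overall E[X²] = 0.333333·13.2222 + 0.333333·56 + 0.333333·141.12 = 70.1141.

70.1141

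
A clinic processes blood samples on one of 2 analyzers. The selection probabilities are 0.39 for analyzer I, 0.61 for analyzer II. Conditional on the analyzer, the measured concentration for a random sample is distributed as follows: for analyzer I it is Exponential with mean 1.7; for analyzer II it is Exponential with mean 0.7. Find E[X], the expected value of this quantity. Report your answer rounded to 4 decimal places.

Component means — I: 1.7; II: 0.7.
E[X] = 0.39·1.7 + 0.61·0.7 = 1.09.

1.0900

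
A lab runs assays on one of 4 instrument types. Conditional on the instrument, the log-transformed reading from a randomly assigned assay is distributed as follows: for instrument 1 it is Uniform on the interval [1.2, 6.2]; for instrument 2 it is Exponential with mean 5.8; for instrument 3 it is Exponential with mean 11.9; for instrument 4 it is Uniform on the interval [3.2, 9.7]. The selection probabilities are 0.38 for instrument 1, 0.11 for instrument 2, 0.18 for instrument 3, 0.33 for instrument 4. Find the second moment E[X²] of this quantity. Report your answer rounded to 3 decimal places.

For each component E[X²] = Var + (mean)², giving 1: 15.7733; 2: 67.28; 3: 283.22; 4: 45.1233.
Overall E[X²] = 0.38·15.7733 + 0.11·67.28 + 0.18·283.22 + 0.33·45.1233 = 79.265.

79.265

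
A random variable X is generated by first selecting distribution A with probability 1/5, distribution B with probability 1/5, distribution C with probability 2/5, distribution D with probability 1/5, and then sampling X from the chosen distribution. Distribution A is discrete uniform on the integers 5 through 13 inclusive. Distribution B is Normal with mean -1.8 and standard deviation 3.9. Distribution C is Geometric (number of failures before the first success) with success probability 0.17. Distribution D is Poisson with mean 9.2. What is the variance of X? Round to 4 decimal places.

Per component, A: μ=9, E[X²]=87.6667; B: μ=-1.8, E[X²]=18.45; C: μ=4.88235, E[X²]=52.5571; D: μ=9.2, E[X²]=93.84.
E[X] = 0.2·9 + 0.2·-1.8 + 0.4·4.88235 + 0.2·9.2 = 5.23294.
E[X²] = 0.2·87.6667 + 0.2·18.45 + 0.4·52.5571 + 0.2·93.84 = 61.0142.
Var(X) = E[X²] − (E[X])² = 61.0142 − 27.3837 = 33.6305.

33.6305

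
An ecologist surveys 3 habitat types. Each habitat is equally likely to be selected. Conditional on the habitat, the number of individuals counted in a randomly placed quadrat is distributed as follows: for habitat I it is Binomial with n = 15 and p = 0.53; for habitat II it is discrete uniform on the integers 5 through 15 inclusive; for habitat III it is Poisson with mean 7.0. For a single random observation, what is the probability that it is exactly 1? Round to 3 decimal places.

0.002

Conditional on each habitat, P(X = 1): I: 0.00020405; II: 0; III: 0.00638317.
By total probability, P(X = 1) = 0.333333·0.00020405 + 0.333333·0 + 0.333333·0.00638317 = 0.00219574.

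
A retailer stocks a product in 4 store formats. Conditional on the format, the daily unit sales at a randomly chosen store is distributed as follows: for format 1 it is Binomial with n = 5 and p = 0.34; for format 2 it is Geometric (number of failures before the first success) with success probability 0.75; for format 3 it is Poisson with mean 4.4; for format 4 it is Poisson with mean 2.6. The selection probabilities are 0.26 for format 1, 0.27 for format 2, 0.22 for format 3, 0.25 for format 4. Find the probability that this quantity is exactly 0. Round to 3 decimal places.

0.256

Conditional on each format, P(X = 0): 1: 0.125233; 2: 0.75; 3: 0.0122773; 4: 0.0742736.
By total probability, P(X = 0) = 0.26·0.125233 + 0.27·0.75 + 0.22·0.0122773 + 0.25·0.0742736 = 0.25633.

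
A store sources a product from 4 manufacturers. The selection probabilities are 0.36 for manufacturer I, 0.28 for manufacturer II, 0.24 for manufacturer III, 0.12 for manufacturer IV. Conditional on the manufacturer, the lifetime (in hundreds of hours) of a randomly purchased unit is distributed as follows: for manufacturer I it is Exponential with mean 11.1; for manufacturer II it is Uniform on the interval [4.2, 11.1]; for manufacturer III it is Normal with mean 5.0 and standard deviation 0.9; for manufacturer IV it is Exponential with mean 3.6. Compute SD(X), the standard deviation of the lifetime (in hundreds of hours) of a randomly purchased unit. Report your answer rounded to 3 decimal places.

Per component, I: μ=11.1, E[X²]=246.42; II: μ=7.65, E[X²]=62.49; III: μ=5, E[X²]=25.81; IV: μ=3.6, E[X²]=25.92.
E[X] = 0.36·11.1 + 0.28·7.65 + 0.24·5 + 0.12·3.6 = 7.77.
E[X²] = 0.36·246.42 + 0.28·62.49 + 0.24·25.81 + 0.12·25.92 = 115.513.
Var(X) = E[X²] − (E[X])² = 115.513 − 60.3729 = 55.1403.
SD(X) = √55.1403 = 7.42565.

7.426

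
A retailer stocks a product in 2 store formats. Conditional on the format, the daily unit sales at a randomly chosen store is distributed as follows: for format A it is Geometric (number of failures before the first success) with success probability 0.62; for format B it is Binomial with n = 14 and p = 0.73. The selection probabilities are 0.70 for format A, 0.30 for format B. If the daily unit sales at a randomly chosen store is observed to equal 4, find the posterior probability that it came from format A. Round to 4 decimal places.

Likelihoods P(X=4 | ·): A: 0.0129278; B: 0.000585279.
Posterior ∝ prior × likelihood. Numerator for A: 0.7·0.0129278 = 0.00904949.
Normalizing constant: 0.7·0.0129278 + 0.3·0.000585279 = 0.00922507.
P(A | observation) = 0.00904949 / 0.00922507 = 0.980967.

0.9810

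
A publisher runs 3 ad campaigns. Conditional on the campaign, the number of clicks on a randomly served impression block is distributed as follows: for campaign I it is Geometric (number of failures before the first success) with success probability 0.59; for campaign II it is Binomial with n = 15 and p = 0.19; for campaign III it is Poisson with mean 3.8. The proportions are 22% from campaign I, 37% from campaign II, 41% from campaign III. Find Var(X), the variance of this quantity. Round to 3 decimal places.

4.056

Per component, I: μ=0.694915, E[X²]=1.66073; II: μ=2.85, E[X²]=10.431; III: μ=3.8, E[X²]=18.24.
E[X] = 0.22·0.694915 + 0.37·2.85 + 0.41·3.8 = 2.76538.
E[X²] = 0.22·1.66073 + 0.37·10.431 + 0.41·18.24 = 11.7032.
Var(X) = E[X²] − (E[X])² = 11.7032 − 7.64733 = 4.0559.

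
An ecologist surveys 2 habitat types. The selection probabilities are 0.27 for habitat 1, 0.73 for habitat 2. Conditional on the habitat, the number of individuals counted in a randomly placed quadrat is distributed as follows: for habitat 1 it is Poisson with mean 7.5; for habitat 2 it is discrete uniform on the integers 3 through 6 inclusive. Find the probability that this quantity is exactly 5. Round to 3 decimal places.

Conditional on each habitat, P(X = 5): 1: 0.109375; 2: 0.25.
By total probability, P(X = 5) = 0.27·0.109375 + 0.73·0.25 = 0.212031.

0.212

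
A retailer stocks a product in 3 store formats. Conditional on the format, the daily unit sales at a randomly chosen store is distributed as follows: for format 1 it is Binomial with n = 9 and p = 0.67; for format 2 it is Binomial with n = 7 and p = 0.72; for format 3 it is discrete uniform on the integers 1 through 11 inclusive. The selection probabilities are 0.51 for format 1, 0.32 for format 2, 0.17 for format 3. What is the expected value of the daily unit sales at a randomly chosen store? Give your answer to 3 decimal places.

5.708

Component means — 1: 6.03; 2: 5.04; 3: 6.
E[X] = 0.51·6.03 + 0.32·5.04 + 0.17·6 = 5.7081.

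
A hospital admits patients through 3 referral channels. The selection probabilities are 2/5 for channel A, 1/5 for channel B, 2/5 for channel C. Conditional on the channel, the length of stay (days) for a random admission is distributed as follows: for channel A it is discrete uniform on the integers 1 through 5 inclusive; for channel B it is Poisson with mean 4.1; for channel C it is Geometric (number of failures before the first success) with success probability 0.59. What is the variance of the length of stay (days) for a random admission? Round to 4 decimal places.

3.9656

Per component, A: μ=3, E[X²]=11; B: μ=4.1, E[X²]=20.91; C: μ=0.694915, E[X²]=1.66073.
E[X] = 0.4·3 + 0.2·4.1 + 0.4·0.694915 = 2.29797.
E[X²] = 0.4·11 + 0.2·20.91 + 0.4·1.66073 = 9.24629.
Var(X) = E[X²] − (E[X])² = 9.24629 − 5.28065 = 3.96564.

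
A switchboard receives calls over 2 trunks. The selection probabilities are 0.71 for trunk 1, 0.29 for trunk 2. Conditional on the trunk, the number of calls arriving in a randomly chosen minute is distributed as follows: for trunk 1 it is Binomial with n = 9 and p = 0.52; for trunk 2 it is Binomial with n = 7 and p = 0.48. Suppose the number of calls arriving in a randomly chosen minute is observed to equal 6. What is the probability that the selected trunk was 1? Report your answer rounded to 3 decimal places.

0.910

Likelihoods P(X=6 | ·): 1: 0.183664; 2: 0.0445193.
Posterior ∝ prior × likelihood. Numerator for 1: 0.71·0.183664 = 0.130401.
Normalizing constant: 0.71·0.183664 + 0.29·0.0445193 = 0.143312.
P(1 | observation) = 0.130401 / 0.143312 = 0.909912.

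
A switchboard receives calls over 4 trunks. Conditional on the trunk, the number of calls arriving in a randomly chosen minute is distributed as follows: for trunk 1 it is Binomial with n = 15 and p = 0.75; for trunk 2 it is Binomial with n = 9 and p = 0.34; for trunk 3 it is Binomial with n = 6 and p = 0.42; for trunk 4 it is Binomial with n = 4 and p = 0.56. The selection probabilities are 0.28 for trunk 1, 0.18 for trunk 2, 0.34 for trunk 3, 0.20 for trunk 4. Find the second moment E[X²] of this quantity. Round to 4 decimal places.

42.1307

For each component E[X²] = Var + (mean)², giving 1: 129.375; 2: 11.3832; 3: 7.812; 4: 6.0032.
Overall E[X²] = 0.28·129.375 + 0.18·11.3832 + 0.34·7.812 + 0.2·6.0032 = 42.1307.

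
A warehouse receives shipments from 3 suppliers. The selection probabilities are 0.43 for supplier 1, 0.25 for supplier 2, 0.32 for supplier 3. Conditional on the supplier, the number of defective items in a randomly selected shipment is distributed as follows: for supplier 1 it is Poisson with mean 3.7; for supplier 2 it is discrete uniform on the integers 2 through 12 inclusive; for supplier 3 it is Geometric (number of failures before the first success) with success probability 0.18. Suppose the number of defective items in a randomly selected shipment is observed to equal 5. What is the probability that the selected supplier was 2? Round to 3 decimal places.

0.215

Likelihoods P(X=5 | ·): 1: 0.142869; 2: 0.0909091; 3: 0.0667332.
Posterior ∝ prior × likelihood. Numerator for 2: 0.25·0.0909091 = 0.0227273.
Normalizing constant: 0.43·0.142869 + 0.25·0.0909091 + 0.32·0.0667332 = 0.105516.
P(2 | observation) = 0.0227273 / 0.105516 = 0.215393.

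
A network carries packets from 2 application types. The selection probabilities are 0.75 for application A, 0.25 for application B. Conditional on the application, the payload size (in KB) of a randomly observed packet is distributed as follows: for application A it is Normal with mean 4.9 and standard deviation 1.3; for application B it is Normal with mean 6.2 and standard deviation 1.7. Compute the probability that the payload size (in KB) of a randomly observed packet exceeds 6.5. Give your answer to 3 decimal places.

0.189

Conditional on each application, P(X > 6.5): A: 0.109205; B: 0.429962.
By total probability, P(X > 6.5) = 0.75·0.109205 + 0.25·0.429962 = 0.189394.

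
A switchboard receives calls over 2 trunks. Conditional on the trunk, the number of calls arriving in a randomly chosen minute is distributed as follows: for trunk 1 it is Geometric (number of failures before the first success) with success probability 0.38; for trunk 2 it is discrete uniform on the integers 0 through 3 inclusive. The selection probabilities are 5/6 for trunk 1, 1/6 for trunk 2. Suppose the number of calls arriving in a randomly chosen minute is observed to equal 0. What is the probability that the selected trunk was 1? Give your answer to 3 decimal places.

0.884

Likelihoods P(X=0 | ·): 1: 0.38; 2: 0.25.
Posterior ∝ prior × likelihood. Numerator for 1: 0.833333·0.38 = 0.316667.
Normalizing constant: 0.833333·0.38 + 0.166667·0.25 = 0.358333.
P(1 | observation) = 0.316667 / 0.358333 = 0.883721.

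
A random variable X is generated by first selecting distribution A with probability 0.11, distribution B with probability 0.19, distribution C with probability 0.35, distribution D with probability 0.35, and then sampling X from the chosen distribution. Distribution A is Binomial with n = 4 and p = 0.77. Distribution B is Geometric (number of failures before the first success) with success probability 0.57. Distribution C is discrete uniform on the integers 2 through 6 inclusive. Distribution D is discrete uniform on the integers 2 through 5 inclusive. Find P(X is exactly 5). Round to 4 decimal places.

0.1591

Conditional on each component, P(X = 5): A: 0; B: 0.00837948; C: 0.2; D: 0.25.
By total probability, P(X = 5) = 0.11·0 + 0.19·0.00837948 + 0.35·0.2 + 0.35·0.25 = 0.159092.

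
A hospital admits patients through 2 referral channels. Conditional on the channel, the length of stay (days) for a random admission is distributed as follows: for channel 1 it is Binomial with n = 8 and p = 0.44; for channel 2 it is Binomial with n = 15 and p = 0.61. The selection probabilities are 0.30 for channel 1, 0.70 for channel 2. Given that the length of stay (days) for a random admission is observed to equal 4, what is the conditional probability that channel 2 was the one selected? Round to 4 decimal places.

Likelihoods P(X=4 | ·): 1: 0.258024; 2: 0.00600016.
Posterior ∝ prior × likelihood. Numerator for 2: 0.7·0.00600016 = 0.00420011.
Normalizing constant: 0.3·0.258024 + 0.7·0.00600016 = 0.0816074.
P(2 | observation) = 0.00420011 / 0.0816074 = 0.0514672.

0.0515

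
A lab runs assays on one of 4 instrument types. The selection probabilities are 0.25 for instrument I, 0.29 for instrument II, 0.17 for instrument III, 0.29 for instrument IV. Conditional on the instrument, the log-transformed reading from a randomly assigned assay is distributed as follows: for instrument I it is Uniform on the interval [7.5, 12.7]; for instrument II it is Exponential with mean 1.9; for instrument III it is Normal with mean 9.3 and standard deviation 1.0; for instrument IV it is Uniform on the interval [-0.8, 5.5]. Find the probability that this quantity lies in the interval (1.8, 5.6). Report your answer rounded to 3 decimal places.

Conditional on each instrument, P(1.8 < X < 5.6): I: 0; II: 0.335282; III: 0.0001078; IV: 0.587302.
By total probability, P(1.8 < X < 5.6) = 0.25·0 + 0.29·0.335282 + 0.17·0.0001078 + 0.29·0.587302 = 0.267568.

0.268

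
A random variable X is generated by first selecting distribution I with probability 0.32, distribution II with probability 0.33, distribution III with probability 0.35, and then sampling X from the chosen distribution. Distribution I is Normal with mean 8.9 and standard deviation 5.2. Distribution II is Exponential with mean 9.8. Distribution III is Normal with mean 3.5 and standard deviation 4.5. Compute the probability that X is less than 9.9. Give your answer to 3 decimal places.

0.717

Conditional on each component, P(X < 9.9): I: 0.576249; II: 0.635855; III: 0.922519.
By total probability, P(X < 9.9) = 0.32·0.576249 + 0.33·0.635855 + 0.35·0.922519 = 0.717114.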